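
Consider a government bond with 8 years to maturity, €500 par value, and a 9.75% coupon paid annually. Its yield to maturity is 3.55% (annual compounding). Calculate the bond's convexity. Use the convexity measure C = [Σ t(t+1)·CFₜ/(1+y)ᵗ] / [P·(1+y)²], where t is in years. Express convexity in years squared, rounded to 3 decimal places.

47.973

With y = 0.0355:
  t   CF        PV=CF/(1+0.0355)^t    t·PV        t(t+1)·PV
  1        48.75        47.0787        47.0787          94.1574
  2        48.75        45.4647        90.9294         272.7883
  3        48.75        43.9060       131.7181         526.8725
  4        48.75        42.4008       169.6033         848.0163
  5        48.75        40.9472       204.7360       1,228.4157
  6        48.75        39.5434       237.2604       1,660.8228
  7        48.75        38.1877       267.3141       2,138.5131
  8       548.75       415.1200     3,320.9604      29,888.6434
  Σ                    712.6486     4,469.6004      36,658.2295
P = 712.6486.
Convexity = Σ t(t+1)·PV / [P·(1+y)²] = 36,658.2295 / (712.6486 × 1.072260) = 47.97288.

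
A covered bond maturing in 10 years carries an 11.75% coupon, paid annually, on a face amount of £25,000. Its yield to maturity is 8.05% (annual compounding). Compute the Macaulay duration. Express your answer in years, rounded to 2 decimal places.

6.76 years

Periodic yield y = 0.0805. Discount each cash flow and weight by its year:
  t   CF        PV=CF/(1+0.0805)^t    t·PV
  1     2,937.50     2,718.6488     2,718.6488
  2     2,937.50     2,516.1025     5,032.2050
  3     2,937.50     2,328.6465     6,985.9394
  4     2,937.50     2,155.1564     8,620.6256
  5     2,937.50     1,994.5918     9,972.9588
  6     2,937.50     1,845.9896    11,075.9375
  7     2,937.50     1,708.4587    11,959.2107
  8     2,937.50     1,581.1741    12,649.3932
  9     2,937.50     1,463.3727    13,170.3539
  10   27,937.50    12,880.7108   128,807.1076
  Σ                 31,192.8517   210,992.3805
Price P = Σ PV = 31,192.8517.
Macaulay duration = Σ(t·PV) / P = 210,992.3805 / 31,192.8517 = 6.76413 years.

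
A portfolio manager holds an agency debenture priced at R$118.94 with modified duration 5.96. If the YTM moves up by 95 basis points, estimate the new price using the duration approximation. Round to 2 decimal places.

R$112.21

Duration approximation: ΔP/P ≈ -D_mod · Δy = -5.96 × (+0.0095) = -0.056620.
New price ≈ 118.94 × (1 - 0.056620) = 112.2056172.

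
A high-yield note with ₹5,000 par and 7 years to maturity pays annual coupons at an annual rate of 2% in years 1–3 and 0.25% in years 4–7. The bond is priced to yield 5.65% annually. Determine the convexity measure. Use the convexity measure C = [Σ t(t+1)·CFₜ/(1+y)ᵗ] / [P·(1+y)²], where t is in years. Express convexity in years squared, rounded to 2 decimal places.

46.78

With y = 0.0565:
  t   CF        PV=CF/(1+0.0565)^t    t·PV        t(t+1)·PV
  1       100.00        94.6522        94.6522         189.3043
  2       100.00        89.5903       179.1806         537.5418
  3       100.00        84.7991       254.3974       1,017.5898
  4        12.50        10.0330        40.1321         200.6606
  5        12.50         9.4965        47.4824         284.8943
  6        12.50         8.9886        53.9317         377.5220
  7     5,012.50     3,411.6768    23,881.7373     191,053.8980
  Σ                  3,709.2365    24,551.5137     193,661.4108
P = 3,709.2365.
Convexity = Σ t(t+1)·PV / [P·(1+y)²] = 193,661.4108 / (3,709.2365 × 1.116192) = 46.77562.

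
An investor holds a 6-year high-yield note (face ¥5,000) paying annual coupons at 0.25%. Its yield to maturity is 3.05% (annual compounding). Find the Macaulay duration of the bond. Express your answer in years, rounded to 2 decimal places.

5.96 years

Periodic yield y = 0.0305. Discount each cash flow and weight by its year:
  t   CF        PV=CF/(1+0.0305)^t    t·PV
  1        12.50        12.1300        12.1300
  2        12.50        11.7710        23.5420
  3        12.50        11.4226        34.2679
  4        12.50        11.0845        44.3382
  5        12.50        10.7565        53.7824
  6     5,012.50     4,185.6837    25,114.1023
  Σ                  4,242.8484    25,282.1629
Price P = Σ PV = 4,242.8484.
Macaulay duration = Σ(t·PV) / P = 25,282.1629 / 4,242.8484 = 5.95877 years.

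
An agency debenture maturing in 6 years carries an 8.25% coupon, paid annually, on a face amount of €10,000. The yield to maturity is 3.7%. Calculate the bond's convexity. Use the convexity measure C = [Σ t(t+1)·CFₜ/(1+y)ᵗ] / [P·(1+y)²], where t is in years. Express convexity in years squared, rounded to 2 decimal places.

31.14

With y = 0.037:
  t   CF        PV=CF/(1+0.037)^t    t·PV        t(t+1)·PV
  1       825.00       795.5641       795.5641       1,591.1283
  2       825.00       767.1785     1,534.3570       4,603.0711
  3       825.00       739.8057     2,219.4171       8,877.6685
  4       825.00       713.4096     2,853.6382      14,268.1911
  5       825.00       687.9552     3,439.7761      20,638.6564
  6    10,825.00     8,704.7312    52,228.3874     365,598.7120
  Σ                 12,408.6444    63,071.1400     415,577.4275
P = 12,408.6444.
Convexity = Σ t(t+1)·PV / [P·(1+y)²] = 415,577.4275 / (12,408.6444 × 1.075369) = 31.14369.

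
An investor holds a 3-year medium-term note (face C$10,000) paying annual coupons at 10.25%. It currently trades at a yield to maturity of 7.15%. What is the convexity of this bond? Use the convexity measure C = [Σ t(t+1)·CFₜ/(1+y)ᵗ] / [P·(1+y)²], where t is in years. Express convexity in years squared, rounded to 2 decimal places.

With y = 0.0715:
  t   CF        PV=CF/(1+0.0715)^t    t·PV        t(t+1)·PV
  1     1,025.00       956.6029       956.6029       1,913.2058
  2     1,025.00       892.7698     1,785.5397       5,356.6191
  3    11,025.00     8,961.9408    26,885.8225     107,543.2899
  Σ                 10,811.3136    29,627.9651     114,813.1148
P = 10,811.3136.
Convexity = Σ t(t+1)·PV / [P·(1+y)²] = 114,813.1148 / (10,811.3136 × 1.148112) = 9.24972.

9.25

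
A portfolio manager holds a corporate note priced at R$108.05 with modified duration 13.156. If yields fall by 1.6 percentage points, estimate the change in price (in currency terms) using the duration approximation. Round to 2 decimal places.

Duration approximation: ΔP/P ≈ -D_mod · Δy = -13.156 × (-0.016) = +0.210496.
ΔP ≈ 108.05 × (+0.210496) = +22.7440928.

+R$22.74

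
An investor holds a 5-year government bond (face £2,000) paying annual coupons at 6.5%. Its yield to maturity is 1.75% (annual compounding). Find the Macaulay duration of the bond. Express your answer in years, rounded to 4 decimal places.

Periodic yield y = 0.0175. Discount each cash flow and weight by its year:
  t   CF        PV=CF/(1+0.0175)^t    t·PV
  1       130.00       127.7641       127.7641
  2       130.00       125.5667       251.1334
  3       130.00       123.4071       370.2213
  4       130.00       121.2846       485.1384
  5     2,130.00     1,953.0237     9,765.1185
  Σ                  2,451.0462    10,999.3757
Price P = Σ PV = 2,451.0462.
Macaulay duration = Σ(t·PV) / P = 10,999.3757 / 2,451.0462 = 4.48762 years.

4.4876 years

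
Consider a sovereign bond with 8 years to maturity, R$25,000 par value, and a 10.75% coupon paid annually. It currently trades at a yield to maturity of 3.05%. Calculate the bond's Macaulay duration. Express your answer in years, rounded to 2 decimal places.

Periodic yield y = 0.0305. Discount each cash flow and weight by its year:
  t   CF        PV=CF/(1+0.0305)^t    t·PV
  1     2,687.50     2,607.9573     2,607.9573
  2     2,687.50     2,530.7689     5,061.5377
  3     2,687.50     2,455.8650     7,367.5949
  4     2,687.50     2,383.1780     9,532.7122
  5     2,687.50     2,312.6424    11,563.2122
  6     2,687.50     2,244.1945    13,465.1671
  7     2,687.50     2,177.7725    15,244.4072
  8    27,687.50    21,772.0726   174,176.5811
  Σ                 38,484.4512   239,019.1697
Price P = Σ PV = 38,484.4512.
Macaulay duration = Σ(t·PV) / P = 239,019.1697 / 38,484.4512 = 6.21080 years.

6.21 years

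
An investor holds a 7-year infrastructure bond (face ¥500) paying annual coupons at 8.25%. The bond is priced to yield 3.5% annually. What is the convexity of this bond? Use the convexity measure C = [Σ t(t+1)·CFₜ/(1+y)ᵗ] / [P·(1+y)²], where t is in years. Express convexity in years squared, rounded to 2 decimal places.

With y = 0.035:
  t   CF        PV=CF/(1+0.035)^t    t·PV        t(t+1)·PV
  1        41.25        39.8551        39.8551          79.7101
  2        41.25        38.5073        77.0146         231.0439
  3        41.25        37.2051       111.6154         446.4616
  4        41.25        35.9470       143.7880         718.9398
  5        41.25        34.7314       173.6570       1,041.9418
  6        41.25        33.5569       201.3414       1,409.3899
  7       541.25       425.4176     2,977.9233      23,823.3860
  Σ                    645.2204     3,725.1947      27,750.8732
P = 645.2204.
Convexity = Σ t(t+1)·PV / [P·(1+y)²] = 27,750.8732 / (645.2204 × 1.071225) = 40.15021.

40.15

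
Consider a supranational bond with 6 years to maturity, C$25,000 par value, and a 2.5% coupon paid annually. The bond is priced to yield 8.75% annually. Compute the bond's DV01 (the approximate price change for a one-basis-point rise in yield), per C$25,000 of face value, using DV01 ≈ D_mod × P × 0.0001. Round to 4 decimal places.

Periodic yield y = 0.0875.
  t   CF        PV=CF/(1+0.0875)^t    t·PV
  1       625.00       574.7126       574.7126
  2       625.00       528.4714     1,056.9428
  3       625.00       485.9507     1,457.8521
  4       625.00       446.8512     1,787.4049
  5       625.00       410.8977     2,054.4884
  6    25,625.00    15,491.3148    92,947.8890
  Σ                 17,938.1985    99,879.2899
P = 17,938.1985; D_Mac = 5.56797 yrs; D_mod = 5.11997 yrs.
DV01 ≈ 5.11997 × 17,938.1985 × 0.0001 = 9.184303.

C$9.1843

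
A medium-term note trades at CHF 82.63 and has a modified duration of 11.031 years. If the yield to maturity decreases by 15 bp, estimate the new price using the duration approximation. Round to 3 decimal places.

CHF 83.997

Duration approximation: ΔP/P ≈ -D_mod · Δy = -11.031 × (-0.0015) = +0.0165465.
New price ≈ 82.63 × (1 + 0.0165465) = 83.997237295.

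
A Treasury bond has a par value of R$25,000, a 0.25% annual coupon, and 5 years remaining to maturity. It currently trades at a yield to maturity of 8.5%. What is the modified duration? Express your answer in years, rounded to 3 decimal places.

Periodic yield y = 0.085. First find Macaulay duration:
  t   CF        PV=CF/(1+0.085)^t    t·PV
  1        62.50        57.6037        57.6037
  2        62.50        53.0910       106.1819
  3        62.50        48.9318       146.7953
  4        62.50        45.0984       180.3936
  5    25,062.50    16,667.7009    83,338.5046
  Σ                 16,872.4257    83,829.4790
P = 16,872.4257; Macaulay duration = 83,829.4790 / 16,872.4257 = 4.96843 years.
Modified duration = D_Mac / (1 + y) = 4.96843 / 1.085 = 4.57920 years.

4.579 years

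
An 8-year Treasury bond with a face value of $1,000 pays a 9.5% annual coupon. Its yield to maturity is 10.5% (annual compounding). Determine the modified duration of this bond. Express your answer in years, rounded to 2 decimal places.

5.33 years

Periodic yield y = 0.105. First find Macaulay duration:
  t   CF        PV=CF/(1+0.105)^t    t·PV
  1        95.00        85.9729        85.9729
  2        95.00        77.8035       155.6070
  3        95.00        70.4104       211.2312
  4        95.00        63.7198       254.8793
  5        95.00        57.6650       288.3249
  6        95.00        52.1855       313.1131
  7        95.00        47.2267       330.5869
  8     1,095.00       492.6244     3,940.9950
  Σ                    947.6081     5,580.7102
P = 947.6081; Macaulay duration = 5,580.7102 / 947.6081 = 5.88926 years.
Modified duration = D_Mac / (1 + y) = 5.88926 / 1.105 = 5.32965 years.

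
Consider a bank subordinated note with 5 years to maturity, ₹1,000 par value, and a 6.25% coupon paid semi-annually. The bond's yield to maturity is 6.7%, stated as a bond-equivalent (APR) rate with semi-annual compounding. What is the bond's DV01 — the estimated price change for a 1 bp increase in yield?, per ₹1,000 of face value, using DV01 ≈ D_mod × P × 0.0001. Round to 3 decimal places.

Periodic yield y = 0.0335.
  t   CF        PV=CF/(1+0.0335)^t    t·PV
  1        31.25        30.2371        30.2371
  2        31.25        29.2570        58.5139
  3        31.25        28.3086        84.9258
  4        31.25        27.3910       109.5641
  5        31.25        26.5032       132.5158
  6        31.25        25.6441       153.8645
  7        31.25        24.8129       173.6900
  8        31.25        24.0086       192.0685
  9        31.25        23.2303       209.0731
  10    1,031.25       741.7527     7,417.5273
  Σ                    981.1454     8,561.9800
P = 981.1454; D_Mac = 8.72652 half-year periods = 4.36326 yrs; D_mod = 4.22183 yrs.
DV01 ≈ 4.22183 × 981.1454 × 0.0001 = 0.414223.

₹0.414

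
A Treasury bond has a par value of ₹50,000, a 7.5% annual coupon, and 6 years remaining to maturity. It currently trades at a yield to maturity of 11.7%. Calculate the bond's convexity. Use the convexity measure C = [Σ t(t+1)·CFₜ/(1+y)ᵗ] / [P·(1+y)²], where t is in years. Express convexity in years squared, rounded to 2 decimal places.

25.86

With y = 0.117:
  t   CF        PV=CF/(1+0.117)^t    t·PV        t(t+1)·PV
  1     3,750.00     3,357.2068     3,357.2068       6,714.4136
  2     3,750.00     3,005.5567     6,011.1133      18,033.3400
  3     3,750.00     2,690.7401     8,072.2203      32,288.8810
  4     3,750.00     2,408.8989     9,635.5956      48,177.9782
  5     3,750.00     2,156.5792    10,782.8958      64,697.3745
  6    53,750.00    27,673.2031   166,039.2184   1,162,274.5286
  Σ                 41,292.1847   203,898.2502   1,332,186.5160
P = 41,292.1847.
Convexity = Σ t(t+1)·PV / [P·(1+y)²] = 1,332,186.5160 / (41,292.1847 × 1.247689) = 25.85776.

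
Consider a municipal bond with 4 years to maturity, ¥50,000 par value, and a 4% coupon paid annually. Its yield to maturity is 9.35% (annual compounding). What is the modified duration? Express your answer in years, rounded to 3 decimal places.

Periodic yield y = 0.0935. First find Macaulay duration:
  t   CF        PV=CF/(1+0.0935)^t    t·PV
  1     2,000.00     1,828.9895     1,828.9895
  2     2,000.00     1,672.6013     3,345.2025
  3     2,000.00     1,529.5851     4,588.7552
  4    52,000.00    36,368.7349   145,474.9396
  Σ                 41,399.9107   155,237.8868
P = 41,399.9107; Macaulay duration = 155,237.8868 / 41,399.9107 = 3.74972 years.
Modified duration = D_Mac / (1 + y) = 3.74972 / 1.0935 = 3.42910 years.

3.429 years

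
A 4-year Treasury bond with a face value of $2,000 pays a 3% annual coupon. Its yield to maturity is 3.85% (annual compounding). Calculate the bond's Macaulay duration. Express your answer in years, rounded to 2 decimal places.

3.83 years

Periodic yield y = 0.0385. Discount each cash flow and weight by its year:
  t   CF        PV=CF/(1+0.0385)^t    t·PV
  1        60.00        57.7756        57.7756
  2        60.00        55.6337       111.2675
  3        60.00        53.5712       160.7137
  4     2,060.00     1,771.0924     7,084.3696
  Σ                  1,938.0730     7,414.1264
Price P = Σ PV = 1,938.0730.
Macaulay duration = Σ(t·PV) / P = 7,414.1264 / 1,938.0730 = 3.82551 years.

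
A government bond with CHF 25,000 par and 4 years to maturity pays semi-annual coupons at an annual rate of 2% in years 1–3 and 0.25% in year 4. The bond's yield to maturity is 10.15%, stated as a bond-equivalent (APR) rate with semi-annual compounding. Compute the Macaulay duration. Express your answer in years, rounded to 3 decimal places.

3.837 years

Periodic yield y = 0.05075. Discount each cash flow and weight by its period:
  t   CF        PV=CF/(1+0.05075)^t    t·PV
  1       250.00       237.9253       237.9253
  2       250.00       226.4338       452.8676
  3       250.00       215.4973       646.4919
  4       250.00       205.0890       820.3561
  5       250.00       195.1835       975.9173
  6       250.00       185.7563     1,114.5380
  7        31.25        22.0981       154.6864
  8    25,031.25    16,845.6335   134,765.0682
  Σ                 18,133.6168   139,167.8507
Price P = Σ PV = 18,133.6168.
Macaulay duration = Σ(t·PV) / P = 139,167.8507 / 18,133.6168 = 7.67458 half-year periods.
In years: 7.67458 / 2 = 3.83729 years.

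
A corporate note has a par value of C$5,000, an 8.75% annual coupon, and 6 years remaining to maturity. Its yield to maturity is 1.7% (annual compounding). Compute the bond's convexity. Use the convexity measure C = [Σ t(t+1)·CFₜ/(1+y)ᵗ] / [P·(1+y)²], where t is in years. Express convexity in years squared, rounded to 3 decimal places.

32.489

With y = 0.017:
  t   CF        PV=CF/(1+0.017)^t    t·PV        t(t+1)·PV
  1       437.50       430.1868       430.1868         860.3736
  2       437.50       422.9959       845.9918       2,537.9754
  3       437.50       415.9252     1,247.7755       4,991.1020
  4       437.50       408.9726     1,635.8905       8,179.4526
  5       437.50       402.1363     2,010.6816      12,064.0894
  6     5,437.50     4,914.4345    29,486.6071     206,406.2496
  Σ                  6,994.6513    35,657.1333     235,039.2427
P = 6,994.6513.
Convexity = Σ t(t+1)·PV / [P·(1+y)²] = 235,039.2427 / (6,994.6513 × 1.034289) = 32.48871.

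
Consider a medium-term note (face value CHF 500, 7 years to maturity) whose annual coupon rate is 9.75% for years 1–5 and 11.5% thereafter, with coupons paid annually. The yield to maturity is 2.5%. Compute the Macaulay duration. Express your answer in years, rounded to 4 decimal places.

5.7025 years

Periodic yield y = 0.025. Discount each cash flow and weight by its year:
  t   CF        PV=CF/(1+0.025)^t    t·PV
  1        48.75        47.5610        47.5610
  2        48.75        46.4010        92.8019
  3        48.75        45.2692       135.8077
  4        48.75        44.1651       176.6604
  5        48.75        43.0879       215.4395
  6        57.50        49.5821       297.4924
  7       557.50       469.0054     3,283.0376
  Σ                    745.0716     4,248.8004
Price P = Σ PV = 745.0716.
Macaulay duration = Σ(t·PV) / P = 4,248.8004 / 745.0716 = 5.70254 years.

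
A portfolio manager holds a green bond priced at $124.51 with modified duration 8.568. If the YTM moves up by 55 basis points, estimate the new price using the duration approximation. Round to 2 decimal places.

$118.64

Duration approximation: ΔP/P ≈ -D_mod · Δy = -8.568 × (+0.0055) = -0.047124.
New price ≈ 124.51 × (1 - 0.047124) = 118.64259076.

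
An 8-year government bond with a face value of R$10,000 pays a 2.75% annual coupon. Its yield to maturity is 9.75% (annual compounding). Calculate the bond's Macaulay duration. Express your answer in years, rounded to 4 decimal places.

Periodic yield y = 0.0975. Discount each cash flow and weight by its year:
  t   CF        PV=CF/(1+0.0975)^t    t·PV
  1       275.00       250.5695       250.5695
  2       275.00       228.3093       456.6186
  3       275.00       208.0267       624.0801
  4       275.00       189.5460       758.1839
  5       275.00       172.7070       863.5352
  6       275.00       157.3640       944.1843
  7       275.00       143.3841     1,003.6887
  8    10,275.00     4,881.4135    39,051.3081
  Σ                  6,231.3202    43,952.1685
Price P = Σ PV = 6,231.3202.
Macaulay duration = Σ(t·PV) / P = 43,952.1685 / 6,231.3202 = 7.05343 years.

7.0534 years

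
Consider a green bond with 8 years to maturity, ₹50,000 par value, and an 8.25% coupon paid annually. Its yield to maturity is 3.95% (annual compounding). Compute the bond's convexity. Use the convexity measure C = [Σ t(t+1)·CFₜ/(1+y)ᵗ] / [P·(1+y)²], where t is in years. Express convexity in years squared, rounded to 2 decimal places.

With y = 0.0395:
  t   CF        PV=CF/(1+0.0395)^t    t·PV        t(t+1)·PV
  1     4,125.00     3,968.2540     3,968.2540       7,936.5079
  2     4,125.00     3,817.4641     7,634.9283      22,904.7848
  3     4,125.00     3,672.4042    11,017.2125      44,068.8500
  4     4,125.00     3,532.8563    14,131.4254      70,657.1269
  5     4,125.00     3,398.6112    16,993.0560     101,958.3361
  6     4,125.00     3,269.4672    19,616.8035     137,317.6243
  7     4,125.00     3,145.2306    22,016.6145     176,132.9156
  8    54,125.00    39,701.0470   317,608.3759   2,858,475.3830
  Σ                 64,505.3347   412,986.6700   3,419,451.5287
P = 64,505.3347.
Convexity = Σ t(t+1)·PV / [P·(1+y)²] = 3,419,451.5287 / (64,505.3347 × 1.080560) = 49.05823.

49.06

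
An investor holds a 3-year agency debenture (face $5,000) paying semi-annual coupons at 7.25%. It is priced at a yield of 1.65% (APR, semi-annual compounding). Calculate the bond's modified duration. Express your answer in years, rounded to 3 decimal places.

2.748 years

Periodic yield y = 0.00825. First find Macaulay duration:
  t   CF        PV=CF/(1+0.00825)^t    t·PV
  1       181.25       179.7669       179.7669
  2       181.25       178.2960       356.5920
  3       181.25       176.8371       530.5112
  4       181.25       175.3901       701.5604
  5       181.25       173.9550       869.7749
  6     5,181.25     4,932.0238    29,592.1428
  Σ                  5,816.2689    32,230.3482
P = 5,816.2689; Macaulay duration = 32,230.3482 / 5,816.2689 = 5.54141 half-year periods = 2.77071 years.
Modified duration = D_Mac / (1 + y) = 2.77071 / 1.00825 = 2.74804 years.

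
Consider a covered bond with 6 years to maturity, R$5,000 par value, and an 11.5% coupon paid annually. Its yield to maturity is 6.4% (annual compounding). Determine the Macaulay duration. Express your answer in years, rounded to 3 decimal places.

4.800 years

Periodic yield y = 0.064. Discount each cash flow and weight by its year:
  t   CF        PV=CF/(1+0.064)^t    t·PV
  1       575.00       540.4135       540.4135
  2       575.00       507.9075     1,015.8149
  3       575.00       477.3566     1,432.0699
  4       575.00       448.6435     1,794.5738
  5       575.00       421.6574     2,108.2869
  6     5,575.00     3,842.3339    23,054.0035
  Σ                  6,238.3124    29,945.1625
Price P = Σ PV = 6,238.3124.
Macaulay duration = Σ(t·PV) / P = 29,945.1625 / 6,238.3124 = 4.80020 years.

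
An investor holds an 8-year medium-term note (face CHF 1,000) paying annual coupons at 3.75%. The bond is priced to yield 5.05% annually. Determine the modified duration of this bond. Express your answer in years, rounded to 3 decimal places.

6.671 years

Periodic yield y = 0.0505. First find Macaulay duration:
  t   CF        PV=CF/(1+0.0505)^t    t·PV
  1        37.50        35.6973        35.6973
  2        37.50        33.9812        67.9625
  3        37.50        32.3477        97.0430
  4        37.50        30.7926       123.1706
  5        37.50        29.3124       146.5619
  6        37.50        27.9033       167.4196
  7        37.50        26.5619       185.9332
  8     1,037.50       699.5514     5,596.4115
  Σ                    916.1478     6,420.1995
P = 916.1478; Macaulay duration = 6,420.1995 / 916.1478 = 7.00782 years.
Modified duration = D_Mac / (1 + y) = 7.00782 / 1.0505 = 6.67094 years.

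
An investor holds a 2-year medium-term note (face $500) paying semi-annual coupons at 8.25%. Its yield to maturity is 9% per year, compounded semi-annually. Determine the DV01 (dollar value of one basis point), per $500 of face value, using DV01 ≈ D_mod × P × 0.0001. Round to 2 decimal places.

$0.09

Periodic yield y = 0.045.
  t   CF        PV=CF/(1+0.045)^t    t·PV
  1       20.625        19.7368        19.7368
  2       20.625        18.8869        37.7739
  3       20.625        18.0736        54.2209
  4      520.625       436.5760     1,746.3040
  Σ                    493.2734     1,858.0356
P = 493.2734; D_Mac = 3.76675 half-year periods = 1.88337 yrs; D_mod = 1.80227 yrs.
DV01 ≈ 1.80227 × 493.2734 × 0.0001 = 0.088901.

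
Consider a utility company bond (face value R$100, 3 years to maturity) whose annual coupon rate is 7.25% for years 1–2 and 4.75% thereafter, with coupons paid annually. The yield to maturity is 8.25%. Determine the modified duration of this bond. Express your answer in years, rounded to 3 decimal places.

Periodic yield y = 0.0825. First find Macaulay duration:
  t   CF        PV=CF/(1+0.0825)^t    t·PV
  1         7.25         6.6975         6.6975
  2         7.25         6.1870        12.3741
  3       104.75        82.5791       247.7374
  Σ                     95.4636       266.8089
P = 95.4636; Macaulay duration = 266.8089 / 95.4636 = 2.79488 years.
Modified duration = D_Mac / (1 + y) = 2.79488 / 1.0825 = 2.58187 years.

2.582 years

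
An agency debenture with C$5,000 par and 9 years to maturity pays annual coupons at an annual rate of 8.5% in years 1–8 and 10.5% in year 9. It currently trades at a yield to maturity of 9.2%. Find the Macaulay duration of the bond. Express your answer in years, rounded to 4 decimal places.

Periodic yield y = 0.092. Discount each cash flow and weight by its year:
  t   CF        PV=CF/(1+0.092)^t    t·PV
  1       425.00       389.1941       389.1941
  2       425.00       356.4049       712.8098
  3       425.00       326.3781       979.1343
  4       425.00       298.8810     1,195.5242
  5       425.00       273.7006     1,368.5030
  6       425.00       250.6416     1,503.8494
  7       425.00       229.5252     1,606.6767
  8       425.00       210.1880     1,681.5036
  9     5,525.00     2,502.2375    22,520.1379
  Σ                  4,837.1511    31,957.3331
Price P = Σ PV = 4,837.1511.
Macaulay duration = Σ(t·PV) / P = 31,957.3331 / 4,837.1511 = 6.60664 years.

6.6066 years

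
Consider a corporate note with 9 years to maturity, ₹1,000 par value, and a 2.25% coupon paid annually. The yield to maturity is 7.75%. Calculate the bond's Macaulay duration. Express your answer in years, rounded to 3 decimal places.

Periodic yield y = 0.0775. Discount each cash flow and weight by its year:
  t   CF        PV=CF/(1+0.0775)^t    t·PV
  1        22.50        20.8817        20.8817
  2        22.50        19.3797        38.7595
  3        22.50        17.9858        53.9575
  4        22.50        16.6922        66.7688
  5        22.50        15.4916        77.4580
  6        22.50        14.3773        86.2641
  7        22.50        13.3432        93.4027
  8        22.50        12.3835        99.0682
  9     1,022.50       522.2853     4,700.5678
  Σ                    652.8205     5,237.1282
Price P = Σ PV = 652.8205.
Macaulay duration = Σ(t·PV) / P = 5,237.1282 / 652.8205 = 8.02231 years.

8.022 years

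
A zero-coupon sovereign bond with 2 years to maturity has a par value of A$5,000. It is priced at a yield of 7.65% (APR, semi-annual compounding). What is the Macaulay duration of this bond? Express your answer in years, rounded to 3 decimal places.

A zero-coupon bond has a single cash flow at maturity, so its Macaulay duration equals its maturity: 2 years.
(Equivalently: 4 semi-annual periods ÷ 2 = 2 years.)

2.000 years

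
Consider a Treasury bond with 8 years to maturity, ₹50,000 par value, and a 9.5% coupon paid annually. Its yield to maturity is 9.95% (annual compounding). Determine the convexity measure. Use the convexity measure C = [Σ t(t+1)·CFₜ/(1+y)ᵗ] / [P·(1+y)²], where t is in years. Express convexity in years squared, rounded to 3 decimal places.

With y = 0.0995:
  t   CF        PV=CF/(1+0.0995)^t    t·PV        t(t+1)·PV
  1     4,750.00     4,320.1455     4,320.1455       8,640.2910
  2     4,750.00     3,929.1910     7,858.3820      23,575.1461
  3     4,750.00     3,573.6162    10,720.8486      42,883.3944
  4     4,750.00     3,250.2194    13,000.8775      65,004.3875
  5     4,750.00     2,956.0886    14,780.4428      88,682.6569
  6     4,750.00     2,688.5753    16,131.4519     112,920.1634
  7     4,750.00     2,445.2709    17,116.8961     136,935.1686
  8    54,750.00    25,634.3467   205,074.7737   1,845,672.9631
  Σ                 48,797.4536   289,003.8181   2,324,314.1710
P = 48,797.4536.
Convexity = Σ t(t+1)·PV / [P·(1+y)²] = 2,324,314.1710 / (48,797.4536 × 1.208900) = 39.40100.

39.401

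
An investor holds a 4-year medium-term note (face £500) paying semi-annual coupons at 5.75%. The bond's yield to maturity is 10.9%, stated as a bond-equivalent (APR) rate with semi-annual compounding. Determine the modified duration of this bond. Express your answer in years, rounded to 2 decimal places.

Periodic yield y = 0.0545. First find Macaulay duration:
  t   CF        PV=CF/(1+0.0545)^t    t·PV
  1       14.375        13.6321        13.6321
  2       14.375        12.9275        25.8550
  3       14.375        12.2594        36.7781
  4       14.375        11.6258        46.5031
  5       14.375        11.0249        55.1245
  6       14.375        10.4551        62.7306
  7       14.375         9.9147        69.4032
  8      514.375       336.4397     2,691.5172
  Σ                    418.2791     3,001.5439
P = 418.2791; Macaulay duration = 3,001.5439 / 418.2791 = 7.17594 half-year periods = 3.58797 years.
Modified duration = D_Mac / (1 + y) = 3.58797 / 1.0545 = 3.40253 years.

3.40 years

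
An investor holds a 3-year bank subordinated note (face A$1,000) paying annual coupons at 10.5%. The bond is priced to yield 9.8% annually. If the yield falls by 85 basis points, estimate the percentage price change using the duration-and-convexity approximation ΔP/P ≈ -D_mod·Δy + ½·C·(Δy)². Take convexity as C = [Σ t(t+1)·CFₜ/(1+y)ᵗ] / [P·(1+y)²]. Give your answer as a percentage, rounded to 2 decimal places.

+2.14%

With y = 0.098:
  t   CF        PV=CF/(1+0.098)^t    t·PV        t(t+1)·PV
  1       105.00        95.6284        95.6284         191.2568
  2       105.00        87.0933       174.1865         522.5596
  3     1,105.00       834.7478     2,504.2433      10,016.9730
  Σ                  1,017.4694     2,774.0582      10,730.7895
P = 1,017.4694; D_Mac = 2.72643 yrs; D_mod = 2.48309 yrs; C = 8.74794.
Duration effect: -2.48309 × (-0.0085) = +0.021106
Convexity effect: 0.5 × 8.74794 × (-0.0085)² = +0.0003160
ΔP/P ≈ +0.021106 + 0.0003160 = +0.021422 = +2.1422%.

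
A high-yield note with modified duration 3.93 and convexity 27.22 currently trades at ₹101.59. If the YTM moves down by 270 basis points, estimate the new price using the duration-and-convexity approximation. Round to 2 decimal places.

₹113.38

Duration effect: -D_mod·Δy = -3.93 × (-0.027) = +0.106110
Convexity effect: ½·C·(Δy)² = 0.5 × 27.22 × (-0.027)² = +0.00992169
ΔP/P ≈ +0.106110 + 0.00992169 = +0.11603169
New price ≈ 101.59 × (1 + 0.11603169) = 113.3776593871.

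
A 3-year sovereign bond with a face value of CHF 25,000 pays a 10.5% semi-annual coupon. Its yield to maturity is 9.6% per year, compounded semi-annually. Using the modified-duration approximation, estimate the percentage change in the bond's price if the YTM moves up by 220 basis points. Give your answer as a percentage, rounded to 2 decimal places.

-5.57%

Periodic yield y = 0.048. Modified duration first:
  t   CF        PV=CF/(1+0.048)^t    t·PV
  1     1,312.50     1,252.3855     1,252.3855
  2     1,312.50     1,195.0243     2,390.0487
  3     1,312.50     1,140.2904     3,420.8712
  4     1,312.50     1,088.0633     4,352.2534
  5     1,312.50     1,038.2284     5,191.1419
  6    26,312.50    19,860.6939   119,164.1632
  Σ                 25,574.6858   135,770.8639
P = 25,574.6858; D_Mac = 5.30880 half-year periods = 2.65440 yrs; D_mod = 2.65440/(1+0.048) = 2.53282 yrs.
ΔP/P ≈ -D_mod · Δy = -2.53282 × (+0.022) = -0.055722 = -5.5722%.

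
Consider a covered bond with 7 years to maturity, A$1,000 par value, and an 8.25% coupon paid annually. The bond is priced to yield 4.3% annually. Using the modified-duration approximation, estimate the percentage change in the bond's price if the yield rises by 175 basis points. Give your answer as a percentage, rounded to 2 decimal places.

-9.64%

Periodic yield y = 0.043. Modified duration first:
  t   CF        PV=CF/(1+0.043)^t    t·PV
  1        82.50        79.0988        79.0988
  2        82.50        75.8377       151.6755
  3        82.50        72.7112       218.1335
  4        82.50        69.7135       278.8539
  5        82.50        66.8394       334.1969
  6        82.50        64.0838       384.5027
  7     1,082.50       806.1906     5,643.3344
  Σ                  1,234.4749     7,089.7955
P = 1,234.4749; D_Mac = 5.74317 yrs; D_mod = 5.74317/(1+0.043) = 5.50639 yrs.
ΔP/P ≈ -D_mod · Δy = -5.50639 × (+0.0175) = -0.096362 = -9.6362%.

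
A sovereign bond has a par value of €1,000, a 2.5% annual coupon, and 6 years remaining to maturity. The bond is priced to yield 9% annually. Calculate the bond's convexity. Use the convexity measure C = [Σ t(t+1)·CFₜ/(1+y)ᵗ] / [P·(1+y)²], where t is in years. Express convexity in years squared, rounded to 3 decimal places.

31.978

With y = 0.09:
  t   CF        PV=CF/(1+0.09)^t    t·PV        t(t+1)·PV
  1        25.00        22.9358        22.9358          45.8716
  2        25.00        21.0420        42.0840         126.2520
  3        25.00        19.3046        57.9138         231.6550
  4        25.00        17.7106        70.8425         354.2126
  5        25.00        16.2483        81.2414         487.4485
  6     1,025.00       611.1740     3,667.0441      25,669.3084
  Σ                    708.4153     3,942.0615      26,914.7482
P = 708.4153.
Convexity = Σ t(t+1)·PV / [P·(1+y)²] = 26,914.7482 / (708.4153 × 1.188100) = 31.97786.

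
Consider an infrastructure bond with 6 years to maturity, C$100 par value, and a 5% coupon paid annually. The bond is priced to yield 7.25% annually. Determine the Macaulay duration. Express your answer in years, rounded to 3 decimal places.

5.284 years

Periodic yield y = 0.0725. Discount each cash flow and weight by its year:
  t   CF        PV=CF/(1+0.0725)^t    t·PV
  1         5.00         4.6620         4.6620
  2         5.00         4.3469         8.6937
  3         5.00         4.0530        12.1590
  4         5.00         3.7790        15.1161
  5         5.00         3.5236        17.6179
  6       105.00        68.9931       413.9584
  Σ                     89.3576       472.2072
Price P = Σ PV = 89.3576.
Macaulay duration = Σ(t·PV) / P = 472.2072 / 89.3576 = 5.28447 years.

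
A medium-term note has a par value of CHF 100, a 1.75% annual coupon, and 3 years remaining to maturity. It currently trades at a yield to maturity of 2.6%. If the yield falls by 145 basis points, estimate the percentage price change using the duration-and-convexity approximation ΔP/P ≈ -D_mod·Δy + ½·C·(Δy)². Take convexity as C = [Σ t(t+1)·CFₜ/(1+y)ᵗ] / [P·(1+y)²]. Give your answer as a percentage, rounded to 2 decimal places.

+4.28%

With y = 0.026:
  t   CF        PV=CF/(1+0.026)^t    t·PV        t(t+1)·PV
  1         1.75         1.7057         1.7057           3.4113
  2         1.75         1.6624         3.3249           9.9746
  3       101.75        94.2090       282.6270       1,130.5078
  Σ                     97.5771       287.6575       1,143.8937
P = 97.5771; D_Mac = 2.94800 yrs; D_mod = 2.87330 yrs; C = 11.13636.
Duration effect: -2.87330 × (-0.0145) = +0.041663
Convexity effect: 0.5 × 11.13636 × (-0.0145)² = +0.0011707
ΔP/P ≈ +0.041663 + 0.0011707 = +0.042834 = +4.2834%.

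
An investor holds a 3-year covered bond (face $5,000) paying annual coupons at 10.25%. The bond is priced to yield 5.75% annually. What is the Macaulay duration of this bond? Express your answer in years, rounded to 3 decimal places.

Periodic yield y = 0.0575. Discount each cash flow and weight by its year:
  t   CF        PV=CF/(1+0.0575)^t    t·PV
  1       512.50       484.6336       484.6336
  2       512.50       458.2823       916.5647
  3     5,512.50     4,661.3045    13,983.9135
  Σ                  5,604.2204    15,385.1117
Price P = Σ PV = 5,604.2204.
Macaulay duration = Σ(t·PV) / P = 15,385.1117 / 5,604.2204 = 2.74527 years.

2.745 years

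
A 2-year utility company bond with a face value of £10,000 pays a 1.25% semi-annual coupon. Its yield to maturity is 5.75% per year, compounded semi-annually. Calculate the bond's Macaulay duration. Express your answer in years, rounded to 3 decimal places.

Periodic yield y = 0.02875. Discount each cash flow and weight by its period:
  t   CF        PV=CF/(1+0.02875)^t    t·PV
  1        62.50        60.7533        60.7533
  2        62.50        59.0555       118.1110
  3        62.50        57.4051       172.2153
  4    10,062.50     8,983.9329    35,935.7317
  Σ                  9,161.1469    36,286.8113
Price P = Σ PV = 9,161.1469.
Macaulay duration = Σ(t·PV) / P = 36,286.8113 / 9,161.1469 = 3.96095 half-year periods.
In years: 3.96095 / 2 = 1.98047 years.

1.980 years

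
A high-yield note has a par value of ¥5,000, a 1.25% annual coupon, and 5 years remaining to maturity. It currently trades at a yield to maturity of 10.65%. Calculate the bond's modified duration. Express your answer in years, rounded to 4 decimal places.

Periodic yield y = 0.1065. First find Macaulay duration:
  t   CF        PV=CF/(1+0.1065)^t    t·PV
  1        62.50        56.4844        56.4844
  2        62.50        51.0478       102.0956
  3        62.50        46.1345       138.4035
  4        62.50        41.6941       166.7763
  5     5,062.50     3,052.1646    15,260.8228
  Σ                  3,247.5254    15,724.5826
P = 3,247.5254; Macaulay duration = 15,724.5826 / 3,247.5254 = 4.84202 years.
Modified duration = D_Mac / (1 + y) = 4.84202 / 1.1065 = 4.37598 years.

4.3760 years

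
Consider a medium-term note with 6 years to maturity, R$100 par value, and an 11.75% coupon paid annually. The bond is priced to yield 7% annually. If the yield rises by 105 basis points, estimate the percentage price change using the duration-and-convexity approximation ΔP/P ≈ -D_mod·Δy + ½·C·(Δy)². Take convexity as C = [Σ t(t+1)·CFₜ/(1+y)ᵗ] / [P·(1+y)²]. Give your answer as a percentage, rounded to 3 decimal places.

With y = 0.07:
  t   CF        PV=CF/(1+0.07)^t    t·PV        t(t+1)·PV
  1        11.75        10.9813        10.9813          21.9626
  2        11.75        10.2629        20.5258          61.5774
  3        11.75         9.5915        28.7745         115.0980
  4        11.75         8.9640        35.8561         179.2804
  5        11.75         8.3776        41.8879         251.3276
  6       111.75        74.4637       446.7825       3,127.4772
  Σ                    122.6411       584.8081       3,756.7233
P = 122.6411; D_Mac = 4.76845 yrs; D_mod = 4.45650 yrs; C = 26.75505.
Duration effect: -4.45650 × (+0.0105) = -0.046793
Convexity effect: 0.5 × 26.75505 × (0.0105)² = +0.0014749
ΔP/P ≈ -0.046793 + 0.0014749 = -0.045318 = -4.5318%.

-4.532%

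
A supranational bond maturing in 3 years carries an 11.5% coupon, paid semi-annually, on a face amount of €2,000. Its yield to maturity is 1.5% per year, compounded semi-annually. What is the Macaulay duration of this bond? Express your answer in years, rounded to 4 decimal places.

Periodic yield y = 0.0075. Discount each cash flow and weight by its period:
  t   CF        PV=CF/(1+0.0075)^t    t·PV
  1       115.00       114.1439       114.1439
  2       115.00       113.2942       226.5884
  3       115.00       112.4508       337.3525
  4       115.00       111.6137       446.4549
  5       115.00       110.7829       553.9143
  6     2,115.00     2,022.2742    12,133.6452
  Σ                  2,584.5598    13,812.0993
Price P = Σ PV = 2,584.5598.
Macaulay duration = Σ(t·PV) / P = 13,812.0993 / 2,584.5598 = 5.34408 half-year periods.
In years: 5.34408 / 2 = 2.67204 years.

2.6720 years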